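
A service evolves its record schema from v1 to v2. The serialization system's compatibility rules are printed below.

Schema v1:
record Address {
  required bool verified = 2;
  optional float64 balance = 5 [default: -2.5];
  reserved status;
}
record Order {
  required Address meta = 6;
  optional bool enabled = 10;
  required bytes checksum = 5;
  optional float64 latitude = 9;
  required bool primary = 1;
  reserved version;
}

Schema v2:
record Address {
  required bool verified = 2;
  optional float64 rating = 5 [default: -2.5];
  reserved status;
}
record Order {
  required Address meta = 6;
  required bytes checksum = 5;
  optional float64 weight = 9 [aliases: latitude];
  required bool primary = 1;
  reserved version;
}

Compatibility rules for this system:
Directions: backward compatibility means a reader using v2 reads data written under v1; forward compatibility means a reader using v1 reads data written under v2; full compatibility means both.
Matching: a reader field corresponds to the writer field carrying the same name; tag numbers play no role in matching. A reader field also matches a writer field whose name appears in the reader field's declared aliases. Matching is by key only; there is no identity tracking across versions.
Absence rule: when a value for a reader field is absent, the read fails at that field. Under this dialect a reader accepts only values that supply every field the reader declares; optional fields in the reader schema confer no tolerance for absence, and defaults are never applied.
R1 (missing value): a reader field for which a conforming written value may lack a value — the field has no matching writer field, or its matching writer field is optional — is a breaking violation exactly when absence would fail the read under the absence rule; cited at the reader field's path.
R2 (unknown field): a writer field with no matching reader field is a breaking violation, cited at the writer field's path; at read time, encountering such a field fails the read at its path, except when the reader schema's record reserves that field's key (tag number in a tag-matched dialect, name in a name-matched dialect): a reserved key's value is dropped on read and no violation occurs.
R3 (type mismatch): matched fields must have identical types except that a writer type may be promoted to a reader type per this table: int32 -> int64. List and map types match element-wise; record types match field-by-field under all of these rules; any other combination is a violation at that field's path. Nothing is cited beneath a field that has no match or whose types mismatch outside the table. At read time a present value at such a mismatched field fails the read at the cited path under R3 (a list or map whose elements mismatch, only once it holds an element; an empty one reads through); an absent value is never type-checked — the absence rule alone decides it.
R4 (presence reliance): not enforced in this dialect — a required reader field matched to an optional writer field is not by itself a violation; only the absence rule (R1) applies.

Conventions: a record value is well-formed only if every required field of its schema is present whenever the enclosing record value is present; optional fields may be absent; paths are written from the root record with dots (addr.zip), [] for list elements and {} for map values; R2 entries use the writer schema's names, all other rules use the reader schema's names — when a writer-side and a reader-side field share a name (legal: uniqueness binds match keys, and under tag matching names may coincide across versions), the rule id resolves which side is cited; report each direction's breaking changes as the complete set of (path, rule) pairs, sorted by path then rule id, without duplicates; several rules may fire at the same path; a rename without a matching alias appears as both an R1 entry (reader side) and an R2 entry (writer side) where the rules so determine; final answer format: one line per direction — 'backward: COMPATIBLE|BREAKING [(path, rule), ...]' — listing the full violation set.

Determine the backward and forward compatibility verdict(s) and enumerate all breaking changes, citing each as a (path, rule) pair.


backward: BREAKING [(enabled, R2), (meta.balance, R2), (meta.rating, R1), (weight, R1)]; forward: BREAKING [(enabled, R1), (latitude, R1), (meta.balance, R1), (meta.rating, R2), (weight, R2)]

arrows below run writer -> reader for Order
backward analysis of Order with v2 as reader and v1 as writer:
  Address -> Address, writer required: meta aligns to meta
  bytes -> bytes, writer required: checksum aligns to checksum
  float64 -> float64, writer optional: weight aligns to latitude
  bool -> bool, writer required: primary aligns to primary
  enabled (writer side), unknown to reader
  bool -> bool, writer required: meta.verified aligns to meta.verified
  meta.rating: no writer match
  meta.balance (writer side), unknown to reader
  violation R2 at enabled
  violation R2 at meta.balance
  violation R1 at meta.rating
  violation R1 at weight
  => backward: BREAKING (4)
forward analysis of Order with v1 as reader and v2 as writer:
  Address -> Address, writer required: meta aligns to meta
  enabled: no writer match
  bytes -> bytes, writer required: checksum aligns to checksum
  latitude: no writer match
  bool -> bool, writer required: primary aligns to primary
  weight (writer side), unknown to reader
  bool -> bool, writer required: meta.verified aligns to meta.verified
  meta.balance: no writer match
  meta.rating (writer side), unknown to reader
  violation R1 at enabled
  violation R1 at latitude
  violation R1 at meta.balance
  violation R2 at meta.rating
  violation R2 at weight
  => forward: BREAKING (5)


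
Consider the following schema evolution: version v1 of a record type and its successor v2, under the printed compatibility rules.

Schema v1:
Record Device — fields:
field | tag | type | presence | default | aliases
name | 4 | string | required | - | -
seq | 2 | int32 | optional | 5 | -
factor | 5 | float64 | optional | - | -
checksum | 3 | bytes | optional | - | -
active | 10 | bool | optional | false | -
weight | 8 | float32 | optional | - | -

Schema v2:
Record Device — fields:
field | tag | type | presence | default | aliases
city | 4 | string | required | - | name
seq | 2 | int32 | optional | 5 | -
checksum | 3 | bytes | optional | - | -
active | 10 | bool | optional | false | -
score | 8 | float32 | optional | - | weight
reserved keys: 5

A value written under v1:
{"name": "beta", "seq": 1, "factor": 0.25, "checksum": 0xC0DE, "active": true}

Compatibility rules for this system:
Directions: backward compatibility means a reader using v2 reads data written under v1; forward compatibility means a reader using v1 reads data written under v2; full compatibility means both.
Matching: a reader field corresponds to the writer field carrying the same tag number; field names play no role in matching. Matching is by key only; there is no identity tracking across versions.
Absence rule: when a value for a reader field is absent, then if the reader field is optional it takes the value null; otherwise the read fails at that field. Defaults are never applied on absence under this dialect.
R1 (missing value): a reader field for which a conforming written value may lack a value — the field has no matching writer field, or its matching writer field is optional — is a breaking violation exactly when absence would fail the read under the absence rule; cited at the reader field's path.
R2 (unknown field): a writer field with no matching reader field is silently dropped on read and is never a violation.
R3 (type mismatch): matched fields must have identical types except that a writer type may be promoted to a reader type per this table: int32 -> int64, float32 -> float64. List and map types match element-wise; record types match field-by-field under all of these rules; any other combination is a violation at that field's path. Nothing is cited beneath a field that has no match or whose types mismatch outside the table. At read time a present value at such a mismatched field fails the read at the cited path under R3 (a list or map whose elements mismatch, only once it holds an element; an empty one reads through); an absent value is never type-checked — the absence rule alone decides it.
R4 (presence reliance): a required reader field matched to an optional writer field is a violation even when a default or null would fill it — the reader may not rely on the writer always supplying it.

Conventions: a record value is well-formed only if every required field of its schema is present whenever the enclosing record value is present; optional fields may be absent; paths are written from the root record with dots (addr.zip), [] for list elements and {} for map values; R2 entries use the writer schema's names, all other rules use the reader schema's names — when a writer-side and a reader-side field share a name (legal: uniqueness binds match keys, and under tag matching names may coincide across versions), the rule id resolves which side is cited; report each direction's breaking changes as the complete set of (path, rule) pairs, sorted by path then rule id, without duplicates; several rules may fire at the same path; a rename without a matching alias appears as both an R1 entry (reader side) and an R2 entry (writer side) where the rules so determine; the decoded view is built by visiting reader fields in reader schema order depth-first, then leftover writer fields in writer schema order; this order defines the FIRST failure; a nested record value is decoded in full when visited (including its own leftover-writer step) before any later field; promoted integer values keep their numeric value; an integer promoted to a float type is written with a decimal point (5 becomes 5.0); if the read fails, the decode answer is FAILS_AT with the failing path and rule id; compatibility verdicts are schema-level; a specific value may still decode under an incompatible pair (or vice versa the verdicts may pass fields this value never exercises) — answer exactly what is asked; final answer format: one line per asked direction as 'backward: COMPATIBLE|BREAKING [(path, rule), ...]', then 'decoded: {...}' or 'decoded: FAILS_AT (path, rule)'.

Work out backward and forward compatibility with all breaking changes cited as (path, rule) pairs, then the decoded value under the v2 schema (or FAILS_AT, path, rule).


arrows below run writer -> reader for Device
backward analysis of Device with v2 as reader and v1 as writer:
  string -> string, writer required: city aligns to name
  int32 -> int32, writer optional: seq aligns to seq
  bytes -> bytes, writer optional: checksum aligns to checksum
  bool -> bool, writer optional: active aligns to active
  float32 -> float32, writer optional: score aligns to weight
  writer field factor has no reader counterpart
  => backward: COMPATIBLE
forward analysis of Device with v1 as reader and v2 as writer:
  string -> string, writer required: name aligns to city
  int32 -> int32, writer optional: seq aligns to seq
  factor: no writer-side match
  bytes -> bytes, writer optional: checksum aligns to checksum
  bool -> bool, writer optional: active aligns to active
  float32 -> float32, writer optional: weight aligns to score
  => forward: COMPATIBLE
decode (reader v2):
  city := "beta" (from writer name)
  seq := 1
  checksum := 0xC0DE
  active := true
  score := null (not supplied -> null)
  writer factor: unmatched, discarded
  => decoded: {"city": "beta", "seq": 1, "checksum": 0xC0DE, "active": true, "score": null}

backward: COMPATIBLE []; forward: COMPATIBLE []; decoded: {"city": "beta", "seq": 1, "checksum": 0xC0DE, "active": true, "score": null}


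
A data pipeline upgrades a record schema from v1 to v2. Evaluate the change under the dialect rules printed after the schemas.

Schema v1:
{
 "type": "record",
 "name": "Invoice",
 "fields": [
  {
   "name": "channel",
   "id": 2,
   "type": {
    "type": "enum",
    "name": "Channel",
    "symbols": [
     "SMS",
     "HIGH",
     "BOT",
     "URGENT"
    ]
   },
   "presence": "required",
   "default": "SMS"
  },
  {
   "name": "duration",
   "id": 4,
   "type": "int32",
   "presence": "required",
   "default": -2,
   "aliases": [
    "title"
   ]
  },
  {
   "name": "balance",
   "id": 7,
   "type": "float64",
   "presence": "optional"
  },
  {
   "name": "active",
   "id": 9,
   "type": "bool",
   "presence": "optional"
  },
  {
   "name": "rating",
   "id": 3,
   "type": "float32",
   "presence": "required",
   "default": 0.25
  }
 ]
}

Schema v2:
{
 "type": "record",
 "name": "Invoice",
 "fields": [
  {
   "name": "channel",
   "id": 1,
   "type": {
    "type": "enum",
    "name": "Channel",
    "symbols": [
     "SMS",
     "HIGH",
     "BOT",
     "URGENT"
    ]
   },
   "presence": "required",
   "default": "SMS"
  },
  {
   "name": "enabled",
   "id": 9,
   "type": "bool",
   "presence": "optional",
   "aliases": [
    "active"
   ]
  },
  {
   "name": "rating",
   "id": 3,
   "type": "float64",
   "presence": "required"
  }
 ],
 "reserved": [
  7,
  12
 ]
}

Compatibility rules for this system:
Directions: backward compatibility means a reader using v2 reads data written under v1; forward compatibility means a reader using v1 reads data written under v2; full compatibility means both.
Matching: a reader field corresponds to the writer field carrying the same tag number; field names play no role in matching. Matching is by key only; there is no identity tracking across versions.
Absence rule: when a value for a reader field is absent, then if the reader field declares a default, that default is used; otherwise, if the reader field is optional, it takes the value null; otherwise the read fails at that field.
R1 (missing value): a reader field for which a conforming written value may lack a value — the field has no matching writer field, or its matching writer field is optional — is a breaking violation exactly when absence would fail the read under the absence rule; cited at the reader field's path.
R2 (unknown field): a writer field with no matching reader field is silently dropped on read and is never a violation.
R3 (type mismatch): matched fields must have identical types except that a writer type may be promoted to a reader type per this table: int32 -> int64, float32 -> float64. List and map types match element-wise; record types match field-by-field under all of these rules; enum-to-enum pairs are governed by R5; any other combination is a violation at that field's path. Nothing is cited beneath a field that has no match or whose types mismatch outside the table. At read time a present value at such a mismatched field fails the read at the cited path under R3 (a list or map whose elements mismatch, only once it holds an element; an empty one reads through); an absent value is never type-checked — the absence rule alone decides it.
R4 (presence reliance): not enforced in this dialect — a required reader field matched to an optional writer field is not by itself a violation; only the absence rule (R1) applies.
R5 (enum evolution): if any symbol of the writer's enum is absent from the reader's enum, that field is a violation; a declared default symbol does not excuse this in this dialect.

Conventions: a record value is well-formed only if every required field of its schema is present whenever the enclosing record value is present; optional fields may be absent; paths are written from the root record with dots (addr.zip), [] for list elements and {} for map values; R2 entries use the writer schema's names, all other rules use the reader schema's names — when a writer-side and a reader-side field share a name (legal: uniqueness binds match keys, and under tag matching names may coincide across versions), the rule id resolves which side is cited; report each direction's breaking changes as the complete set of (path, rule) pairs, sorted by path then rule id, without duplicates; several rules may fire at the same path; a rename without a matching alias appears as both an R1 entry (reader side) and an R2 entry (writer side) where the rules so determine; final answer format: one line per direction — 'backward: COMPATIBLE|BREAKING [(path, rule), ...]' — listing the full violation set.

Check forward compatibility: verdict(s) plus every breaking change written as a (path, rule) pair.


forward: BREAKING [(rating, R3)]

in Invoice below, arrows point writer -> reader
forward analysis of Invoice with v1 as reader and v2 as writer:
  channel: no writer match
  duration: no writer match
  balance: no writer match
  active <- enabled (bool -> bool, writer optional)
  rating <- rating (float64 -> float32, writer required)
  leftover writer field: channel
  violation R3 at rating
  forward on Invoice therefore BREAKING (1)
the rest of the Invoice diff is inert for this question:
  removed field duration from record Invoice -> fires no rule on Invoice, leaving the asked answer as it is
  renamed field active to enabled in record Invoice (alias active declared on the renamed field) -> fires no rule on Invoice, leaving the asked answer as it is
  field channel in record Invoice: tag 2 changed to 1 -> fires no rule on Invoice, leaving the asked answer as it is
  removed field balance from record Invoice (its key 7 joins the reserved list) -> fires no rule on Invoice, leaving the asked answer as it is


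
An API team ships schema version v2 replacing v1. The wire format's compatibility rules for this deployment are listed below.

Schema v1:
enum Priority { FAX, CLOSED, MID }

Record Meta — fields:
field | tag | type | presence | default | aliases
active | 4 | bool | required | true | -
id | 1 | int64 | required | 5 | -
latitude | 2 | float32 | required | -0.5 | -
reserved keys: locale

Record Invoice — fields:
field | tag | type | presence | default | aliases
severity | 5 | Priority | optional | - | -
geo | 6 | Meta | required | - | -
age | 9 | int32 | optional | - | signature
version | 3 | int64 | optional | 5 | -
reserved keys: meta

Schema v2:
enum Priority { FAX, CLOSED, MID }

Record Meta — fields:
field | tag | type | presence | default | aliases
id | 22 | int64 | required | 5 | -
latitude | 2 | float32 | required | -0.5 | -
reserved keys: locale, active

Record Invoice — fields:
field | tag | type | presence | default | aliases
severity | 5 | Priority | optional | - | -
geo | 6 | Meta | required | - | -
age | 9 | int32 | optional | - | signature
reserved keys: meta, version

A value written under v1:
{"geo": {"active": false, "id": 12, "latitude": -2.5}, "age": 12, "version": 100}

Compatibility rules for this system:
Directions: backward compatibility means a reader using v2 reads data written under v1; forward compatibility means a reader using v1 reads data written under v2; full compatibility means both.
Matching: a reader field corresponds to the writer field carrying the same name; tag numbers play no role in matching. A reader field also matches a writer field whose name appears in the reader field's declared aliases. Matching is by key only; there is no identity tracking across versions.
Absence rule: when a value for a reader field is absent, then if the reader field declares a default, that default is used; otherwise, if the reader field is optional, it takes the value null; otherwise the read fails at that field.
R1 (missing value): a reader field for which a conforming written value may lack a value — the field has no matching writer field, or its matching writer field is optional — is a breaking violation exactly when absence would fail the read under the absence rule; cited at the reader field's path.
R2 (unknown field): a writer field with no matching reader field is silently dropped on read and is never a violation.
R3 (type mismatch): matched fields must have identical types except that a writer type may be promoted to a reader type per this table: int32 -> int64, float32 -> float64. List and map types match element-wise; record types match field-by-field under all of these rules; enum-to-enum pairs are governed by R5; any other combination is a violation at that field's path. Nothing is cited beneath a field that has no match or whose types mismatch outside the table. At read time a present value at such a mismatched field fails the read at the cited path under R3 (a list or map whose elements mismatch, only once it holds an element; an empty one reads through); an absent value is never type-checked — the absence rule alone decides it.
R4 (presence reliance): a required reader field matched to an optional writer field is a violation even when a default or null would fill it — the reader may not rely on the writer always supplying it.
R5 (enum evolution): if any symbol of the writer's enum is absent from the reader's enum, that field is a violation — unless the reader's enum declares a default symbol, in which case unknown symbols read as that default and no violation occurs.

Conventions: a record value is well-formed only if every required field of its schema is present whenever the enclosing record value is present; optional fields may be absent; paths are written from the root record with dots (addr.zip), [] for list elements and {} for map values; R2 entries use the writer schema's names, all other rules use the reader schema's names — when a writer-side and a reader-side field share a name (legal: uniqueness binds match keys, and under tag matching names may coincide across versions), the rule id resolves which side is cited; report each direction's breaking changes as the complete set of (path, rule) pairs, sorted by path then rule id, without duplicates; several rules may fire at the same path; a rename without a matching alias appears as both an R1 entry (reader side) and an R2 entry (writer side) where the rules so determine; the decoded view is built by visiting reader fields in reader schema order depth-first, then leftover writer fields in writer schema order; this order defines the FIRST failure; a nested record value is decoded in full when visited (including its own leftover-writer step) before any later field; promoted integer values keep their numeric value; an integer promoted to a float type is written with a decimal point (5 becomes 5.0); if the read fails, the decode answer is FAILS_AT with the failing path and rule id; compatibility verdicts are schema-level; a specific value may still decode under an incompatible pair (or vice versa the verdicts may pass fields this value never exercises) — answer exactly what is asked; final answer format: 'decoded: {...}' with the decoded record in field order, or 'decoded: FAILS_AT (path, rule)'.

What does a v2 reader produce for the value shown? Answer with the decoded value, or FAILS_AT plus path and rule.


decoded: {"severity": null, "geo": {"id": 12, "latitude": -2.5}, "age": 12}

each type pair in Invoice: writer, then reader
decode walk for Invoice under reader schema v2:
  severity := null (missing; optional => null)
  geo.id := 12
  geo.latitude := -2.5
  writer geo.active: no reader field; dropped
  age := 12
  writer version: no reader field; dropped
  => decoded: {"severity": null, "geo": {"id": 12, "latitude": -2.5}, "age": 12}
the rest of the Invoice diff is inert for this question:
  field id in record Meta: tag 1 changed to 22 -> no rule fires on it and the decoded Invoice view is identical with or without it


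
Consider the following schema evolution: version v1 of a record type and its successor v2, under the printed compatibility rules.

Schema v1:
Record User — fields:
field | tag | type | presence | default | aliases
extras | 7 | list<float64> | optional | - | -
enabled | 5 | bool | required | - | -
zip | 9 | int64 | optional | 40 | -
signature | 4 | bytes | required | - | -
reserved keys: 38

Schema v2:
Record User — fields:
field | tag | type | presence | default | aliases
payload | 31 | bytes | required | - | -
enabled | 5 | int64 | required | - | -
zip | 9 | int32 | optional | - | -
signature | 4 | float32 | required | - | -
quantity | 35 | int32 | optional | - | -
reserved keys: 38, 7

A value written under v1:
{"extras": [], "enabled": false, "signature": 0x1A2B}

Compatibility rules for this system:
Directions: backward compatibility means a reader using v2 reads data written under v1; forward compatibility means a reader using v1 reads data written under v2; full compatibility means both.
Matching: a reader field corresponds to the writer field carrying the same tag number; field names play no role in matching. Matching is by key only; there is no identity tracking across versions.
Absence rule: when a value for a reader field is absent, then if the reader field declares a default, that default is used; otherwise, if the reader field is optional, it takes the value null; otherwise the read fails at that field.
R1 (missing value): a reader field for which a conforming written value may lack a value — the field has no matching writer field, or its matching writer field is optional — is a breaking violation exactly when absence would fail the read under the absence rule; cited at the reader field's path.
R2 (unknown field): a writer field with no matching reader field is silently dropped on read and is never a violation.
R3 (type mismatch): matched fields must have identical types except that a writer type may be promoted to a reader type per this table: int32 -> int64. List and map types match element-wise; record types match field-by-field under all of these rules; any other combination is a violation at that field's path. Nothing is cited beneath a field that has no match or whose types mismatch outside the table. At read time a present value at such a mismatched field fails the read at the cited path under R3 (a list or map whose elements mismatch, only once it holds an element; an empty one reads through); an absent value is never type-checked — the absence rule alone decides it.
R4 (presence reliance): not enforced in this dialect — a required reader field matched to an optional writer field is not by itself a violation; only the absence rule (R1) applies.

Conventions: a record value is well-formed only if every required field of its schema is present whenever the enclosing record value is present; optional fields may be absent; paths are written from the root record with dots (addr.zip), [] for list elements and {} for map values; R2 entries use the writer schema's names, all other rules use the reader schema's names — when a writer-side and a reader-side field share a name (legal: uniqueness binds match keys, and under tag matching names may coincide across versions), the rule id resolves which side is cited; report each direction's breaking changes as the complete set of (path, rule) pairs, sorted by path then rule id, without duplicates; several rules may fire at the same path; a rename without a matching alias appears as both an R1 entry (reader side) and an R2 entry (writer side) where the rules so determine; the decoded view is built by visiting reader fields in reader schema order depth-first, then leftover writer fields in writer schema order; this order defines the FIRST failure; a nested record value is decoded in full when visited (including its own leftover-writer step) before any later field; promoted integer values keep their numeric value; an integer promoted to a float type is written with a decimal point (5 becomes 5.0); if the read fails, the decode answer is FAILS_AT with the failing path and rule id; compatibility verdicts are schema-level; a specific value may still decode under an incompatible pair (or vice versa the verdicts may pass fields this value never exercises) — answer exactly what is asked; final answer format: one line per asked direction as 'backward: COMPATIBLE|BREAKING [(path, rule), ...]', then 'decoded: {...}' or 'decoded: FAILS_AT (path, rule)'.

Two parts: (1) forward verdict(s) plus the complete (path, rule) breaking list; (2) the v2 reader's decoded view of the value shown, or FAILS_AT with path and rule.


forward: BREAKING [(enabled, R3), (signature, R3)]; decoded: FAILS_AT (payload, R1)

the writer's type comes first in each User pair
forward on User — v1 reading data written by v2:
  extras has no writer counterpart
  enabled: int64 -> bool, writer required; from enabled
  zip: int32 -> int64, writer optional; from zip
  signature: float32 -> bytes, writer required; from signature
  leftover writer field: payload
  leftover writer field: quantity
  R3 fires at enabled
  R3 fires at signature
  => forward verdict for User: BREAKING, 2 violation(s)
decoding the User value with the v2 reader:
  read fails at payload under R1 (no fill)
  => FAILS_AT (payload, R1)
checking off the User differences that do not matter here:
  field zip in record User: type int64 changed to int32 (its default is dropped) -> affects backward compatibility only, which is not asked
  removed field extras from record User (its key 7 joins the reserved list) -> fires no rule on User, leaving the asked answer as it is
  added field quantity to record User: optional int32, tag 35 (in v2 it sits last) -> fires no rule on User, leaving the asked answer as it is


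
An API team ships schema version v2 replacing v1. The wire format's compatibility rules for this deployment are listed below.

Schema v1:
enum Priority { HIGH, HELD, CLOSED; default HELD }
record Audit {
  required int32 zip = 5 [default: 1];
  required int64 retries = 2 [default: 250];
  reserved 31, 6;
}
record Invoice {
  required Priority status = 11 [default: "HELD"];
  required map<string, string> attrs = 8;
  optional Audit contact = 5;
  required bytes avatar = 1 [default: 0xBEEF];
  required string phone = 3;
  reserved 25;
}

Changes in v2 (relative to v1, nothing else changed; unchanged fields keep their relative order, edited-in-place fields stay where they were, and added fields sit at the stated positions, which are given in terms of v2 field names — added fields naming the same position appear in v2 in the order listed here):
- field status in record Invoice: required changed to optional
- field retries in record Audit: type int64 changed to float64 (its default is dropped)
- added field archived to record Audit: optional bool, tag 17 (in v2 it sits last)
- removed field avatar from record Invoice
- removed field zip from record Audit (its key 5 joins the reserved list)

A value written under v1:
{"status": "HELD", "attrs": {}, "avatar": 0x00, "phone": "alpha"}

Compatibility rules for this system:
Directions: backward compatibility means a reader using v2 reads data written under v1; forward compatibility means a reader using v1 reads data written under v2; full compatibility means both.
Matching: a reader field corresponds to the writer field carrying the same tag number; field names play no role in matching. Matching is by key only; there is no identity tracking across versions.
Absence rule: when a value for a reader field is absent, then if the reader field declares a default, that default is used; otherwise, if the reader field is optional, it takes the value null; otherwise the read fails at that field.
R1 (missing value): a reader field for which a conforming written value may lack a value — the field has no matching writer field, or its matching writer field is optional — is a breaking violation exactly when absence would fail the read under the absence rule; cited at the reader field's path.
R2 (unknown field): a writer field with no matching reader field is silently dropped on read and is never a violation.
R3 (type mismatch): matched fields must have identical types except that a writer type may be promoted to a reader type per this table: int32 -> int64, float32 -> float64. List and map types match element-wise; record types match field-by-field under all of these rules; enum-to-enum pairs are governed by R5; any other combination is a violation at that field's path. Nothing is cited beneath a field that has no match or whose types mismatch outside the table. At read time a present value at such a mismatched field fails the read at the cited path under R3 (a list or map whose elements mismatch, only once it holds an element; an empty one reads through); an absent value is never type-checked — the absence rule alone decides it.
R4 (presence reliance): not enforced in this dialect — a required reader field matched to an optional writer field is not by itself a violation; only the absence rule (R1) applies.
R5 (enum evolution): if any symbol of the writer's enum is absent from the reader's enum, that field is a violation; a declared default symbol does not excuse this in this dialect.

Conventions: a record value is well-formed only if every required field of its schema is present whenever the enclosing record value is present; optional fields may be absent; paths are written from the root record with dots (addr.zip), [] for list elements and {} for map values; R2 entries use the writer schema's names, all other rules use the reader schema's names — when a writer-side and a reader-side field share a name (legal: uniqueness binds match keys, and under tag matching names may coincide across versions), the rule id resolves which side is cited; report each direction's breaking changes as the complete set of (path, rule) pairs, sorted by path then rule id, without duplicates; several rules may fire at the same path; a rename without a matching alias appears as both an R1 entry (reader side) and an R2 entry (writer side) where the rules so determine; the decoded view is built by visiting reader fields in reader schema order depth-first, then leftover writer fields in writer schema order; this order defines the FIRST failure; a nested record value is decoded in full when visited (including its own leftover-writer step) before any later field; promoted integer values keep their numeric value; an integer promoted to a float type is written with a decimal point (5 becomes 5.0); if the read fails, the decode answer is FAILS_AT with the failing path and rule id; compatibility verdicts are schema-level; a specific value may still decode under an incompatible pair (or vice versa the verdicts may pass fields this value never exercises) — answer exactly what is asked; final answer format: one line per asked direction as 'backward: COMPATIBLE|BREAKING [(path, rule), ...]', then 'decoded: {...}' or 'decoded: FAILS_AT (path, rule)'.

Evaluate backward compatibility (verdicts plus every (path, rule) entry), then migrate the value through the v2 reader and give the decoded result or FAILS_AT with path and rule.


in Invoice below, arrows point writer -> reader
backward on Invoice — v2 reading data written by v1:
  status: paired with writer status (Priority -> Priority; writer required)
  attrs: paired with writer attrs (map<string, string> -> map<string, string>; writer required)
  contact: paired with writer contact (Audit -> Audit; writer optional)
  phone: paired with writer phone (string -> string; writer required)
  writer avatar: unknown to reader
  contact.retries: paired with writer contact.retries (int64 -> float64; writer required)
  no writer field matches reader contact.archived
  writer contact.zip: unknown to reader
  violation R3 at contact.retries
  => backward: BREAKING (1)
decoding the Invoice value with the v2 reader:
  status := "HELD"
  attrs := {}
  contact := null (missing; optional => null)
  phone := "alpha"
  writer avatar: no reader field; dropped
  => decoded: {"status": "HELD", "attrs": {}, "contact": null, "phone": "alpha"}
diffs on Invoice not affecting the asked answer:
  field status in record Invoice: required changed to optional -> inert for the asked Invoice verdict: nothing fires
  added field archived to record Audit: optional bool, tag 17 (in v2 it sits last) -> inert for the asked Invoice verdict: nothing fires
  removed field zip from record Audit (its key 5 joins the reserved list) -> inert for the asked Invoice verdict: nothing fires

backward: BREAKING [(contact.retries, R3)]; decoded: {"status": "HELD", "attrs": {}, "contact": null, "phone": "alpha"}


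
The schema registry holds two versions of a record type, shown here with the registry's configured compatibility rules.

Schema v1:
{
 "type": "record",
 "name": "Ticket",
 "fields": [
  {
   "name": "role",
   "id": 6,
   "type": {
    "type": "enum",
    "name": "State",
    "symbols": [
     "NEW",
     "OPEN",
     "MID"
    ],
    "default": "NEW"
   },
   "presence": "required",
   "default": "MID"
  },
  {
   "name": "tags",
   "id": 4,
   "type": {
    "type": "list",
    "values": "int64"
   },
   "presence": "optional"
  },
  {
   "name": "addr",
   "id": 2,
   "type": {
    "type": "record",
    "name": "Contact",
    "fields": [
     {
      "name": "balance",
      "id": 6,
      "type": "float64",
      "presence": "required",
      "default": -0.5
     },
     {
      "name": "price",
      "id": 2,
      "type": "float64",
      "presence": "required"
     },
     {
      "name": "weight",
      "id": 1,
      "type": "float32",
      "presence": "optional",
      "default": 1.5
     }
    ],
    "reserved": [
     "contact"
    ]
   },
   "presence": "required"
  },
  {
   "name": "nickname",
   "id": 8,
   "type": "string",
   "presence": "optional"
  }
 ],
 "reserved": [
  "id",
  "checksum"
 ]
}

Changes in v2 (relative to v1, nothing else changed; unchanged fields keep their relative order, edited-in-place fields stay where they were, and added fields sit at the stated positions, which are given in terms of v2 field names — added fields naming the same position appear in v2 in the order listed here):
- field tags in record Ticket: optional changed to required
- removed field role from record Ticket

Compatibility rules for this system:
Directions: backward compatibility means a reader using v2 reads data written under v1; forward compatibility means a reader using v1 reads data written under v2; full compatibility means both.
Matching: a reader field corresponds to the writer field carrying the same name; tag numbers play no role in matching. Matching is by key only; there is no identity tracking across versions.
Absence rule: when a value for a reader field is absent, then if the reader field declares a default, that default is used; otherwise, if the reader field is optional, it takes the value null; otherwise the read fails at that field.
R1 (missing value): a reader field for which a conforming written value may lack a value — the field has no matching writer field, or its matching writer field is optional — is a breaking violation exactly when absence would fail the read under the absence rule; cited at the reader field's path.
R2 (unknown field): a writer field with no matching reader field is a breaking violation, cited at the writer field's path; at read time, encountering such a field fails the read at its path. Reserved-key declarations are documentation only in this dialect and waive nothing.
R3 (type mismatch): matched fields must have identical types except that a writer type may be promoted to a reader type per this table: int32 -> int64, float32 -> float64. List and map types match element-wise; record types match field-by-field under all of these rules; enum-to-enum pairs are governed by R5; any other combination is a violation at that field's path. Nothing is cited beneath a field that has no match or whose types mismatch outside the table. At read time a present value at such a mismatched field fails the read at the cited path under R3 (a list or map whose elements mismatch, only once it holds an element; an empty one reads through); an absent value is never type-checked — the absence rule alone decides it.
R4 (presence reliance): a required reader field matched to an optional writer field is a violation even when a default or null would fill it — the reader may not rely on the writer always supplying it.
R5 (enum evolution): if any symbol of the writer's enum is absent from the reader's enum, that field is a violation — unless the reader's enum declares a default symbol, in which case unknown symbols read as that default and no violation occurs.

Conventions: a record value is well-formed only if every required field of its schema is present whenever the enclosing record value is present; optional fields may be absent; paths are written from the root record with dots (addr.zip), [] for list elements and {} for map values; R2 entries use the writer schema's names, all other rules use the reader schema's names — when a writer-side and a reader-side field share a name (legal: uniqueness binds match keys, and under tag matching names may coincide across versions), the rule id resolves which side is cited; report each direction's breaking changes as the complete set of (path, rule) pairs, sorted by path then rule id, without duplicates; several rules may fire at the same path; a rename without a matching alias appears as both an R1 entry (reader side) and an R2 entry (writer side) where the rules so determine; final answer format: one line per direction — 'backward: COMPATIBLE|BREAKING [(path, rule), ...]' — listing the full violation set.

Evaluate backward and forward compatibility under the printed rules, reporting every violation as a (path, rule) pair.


in Ticket below, arrows point writer -> reader
backward on Ticket — v2 reading data written by v1:
  tags: paired with writer tags (list<int64> -> list<int64>; writer optional)
  addr: paired with writer addr (Contact -> Contact; writer required)
  nickname: paired with writer nickname (string -> string; writer optional)
  writer field role has no reader counterpart
  addr.balance: paired with writer addr.balance (float64 -> float64; writer required)
  addr.price: paired with writer addr.price (float64 -> float64; writer required)
  addr.weight: paired with writer addr.weight (float32 -> float32; writer optional)
  violation R2 at role
  violation R1 at tags
  violation R4 at tags
  => backward: BREAKING (3)
forward on Ticket — v1 reading data written by v2:
  no writer field matches reader role
  tags: paired with writer tags (list<int64> -> list<int64>; writer required)
  addr: paired with writer addr (Contact -> Contact; writer required)
  nickname: paired with writer nickname (string -> string; writer optional)
  addr.balance: paired with writer addr.balance (float64 -> float64; writer required)
  addr.price: paired with writer addr.price (float64 -> float64; writer required)
  addr.weight: paired with writer addr.weight (float32 -> float32; writer optional)
  => forward: COMPATIBLE

backward: BREAKING [(role, R2), (tags, R1), (tags, R4)]; forward: COMPATIBLE []
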